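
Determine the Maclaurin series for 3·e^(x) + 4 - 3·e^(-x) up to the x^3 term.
x^3 + 6·x + 4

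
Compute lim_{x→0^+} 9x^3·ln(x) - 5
The product is a 0·∞ indeterminate form at x → 0⁺.
Rewrite the product as 9·ln(x) / x^(-3) and apply L'Hôpital, or use the standard hierarchy x^(-3) ≫ |ln x| as x → 0⁺.
The indeterminate product → 0, so the limit = -5.

Final answer: -5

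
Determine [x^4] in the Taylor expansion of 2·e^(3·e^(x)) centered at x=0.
Expand to order 4: 2·e^(3·e^(x)) = 103·x^4·e^(3)/4 + 19·x^3·e^(3) + 12·x^2·e^(3) + 6·x·e^(3) + 2·e^(3) + O(x^5).
The coefficient of x^4 is 103·e^(3)/4.

Final answer: 103·e^(3)/4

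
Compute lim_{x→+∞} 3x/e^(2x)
This is an ∞/∞ indeterminate form as x → +∞.
The exponential denominator e^(2x) dominates the polynomial numerator (e^x ≫ x as x → ∞), so the quotient → 0.
Limit = 0.

Final answer: 0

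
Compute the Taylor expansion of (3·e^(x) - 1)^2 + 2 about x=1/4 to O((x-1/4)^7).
-6·e^(1/4) + 3 + 9·e^(1/2) + (-6·e^(1/4) + 18·e^(1/2))·(x - 1/4) + (-486·e^(5/4) - 243·e^(3/4) - 3·e^(1/4) + 45·e^(1/2) + 567·e)·(x - 1/4)^2/(-27·e^(3/4) - 9·e^(1/4) + 1 + 27·e^(1/2)) + (-324·e^(5/4) - 135·e^(3/4) - e^(1/4) + 21·e^(1/2) + 351·e)·(x - 1/4)^3/(-27·e^(3/4) - 9·e^(1/4) + 1 + 27·e^(1/2)) + (-648·e^(5/4) - 243·e^(3/4) - e^(1/4) + 33·e^(1/2) + 675·e)·(x - 1/4)^4/(-108·e^(3/4) - 36·e^(1/4) + 4 + 108·e^(1/2)) + (-1296·e^(5/4) - 459·e^(3/4) - e^(1/4) + 57·e^(1/2) + 1323·e)·(x - 1/4)^5/(-540·e^(3/4) - 180·e^(1/4) + 20 + 540·e^(1/2)) + (-2592·e^(5/4) - 891·e^(3/4) - e^(1/4) + 105·e^(1/2) + 2619·e)·(x - 1/4)^6/(-3240·e^(3/4) - 1080·e^(1/4) + 120 + 3240·e^(1/2))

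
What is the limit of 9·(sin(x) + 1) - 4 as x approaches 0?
Direct substitution at x = 0 gives 5.

Final answer: 5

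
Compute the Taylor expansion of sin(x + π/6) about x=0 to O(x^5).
x^4/48 - √(3)·x^3/12 - x^2/4 + √(3)·x/2 + 1/2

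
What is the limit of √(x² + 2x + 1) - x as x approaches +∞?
This is an ∞ − ∞ indeterminate form.
Multiply and divide by the conjugate √(x²+2x + 1) + x; the x² terms cancel, leaving (2x + 1)/(√(x²+2x + 1)+x) → 2/2 = 1.
Limit = 1.

Final answer: 1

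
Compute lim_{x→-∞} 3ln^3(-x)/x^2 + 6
The quotient is an ∞/∞ indeterminate form as x → -∞.
Compare growth rates of the dominant terms (exponentials ≫ polynomials ≫ logarithms), or apply L'Hôpital's rule; the quotient → 0.
Adding the constant: 0 + 6 = 6. Limit = 6.

Final answer: 6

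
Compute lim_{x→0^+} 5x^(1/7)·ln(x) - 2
The product is a 0·∞ indeterminate form at x → 0⁺.
Rewrite the product as 5·ln(x) / x^(-1/7) and apply L'Hôpital, or use the standard hierarchy x^(-1/7) ≫ |ln x| as x → 0⁺.
The indeterminate product → 0, so the limit = -2.

Final answer: -2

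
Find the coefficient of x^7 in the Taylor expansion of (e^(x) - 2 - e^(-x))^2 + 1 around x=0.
Expand to order 7: (e^(x) - 2 - e^(-x))^2 + 1 = -x^7/630 + 8·x^6/45 - x^5/15 + 4·x^4/3 - 4·x^3/3 + 4·x^2 - 8·x + 5 + O(x^8).
The coefficient of x^7 is -1/630.

Final answer: -1/630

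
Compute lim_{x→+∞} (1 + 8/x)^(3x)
As x → +∞: write (1 + 8/x)^(3x) = ((1 + 8/x)^x)^3 → (e^8)^3 = e^24.
Limit = e^(24).

Final answer: e^(24)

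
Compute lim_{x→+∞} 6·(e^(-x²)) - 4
Evaluate the dominant behaviour as x → +∞; each term tends to a finite value or vanishes.
Limit = -4.

Final answer: -4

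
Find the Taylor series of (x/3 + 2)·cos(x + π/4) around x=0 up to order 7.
-√(2)·x^7/30240 - √(2)·x^6/360 - √(2)·x^5/720 + 5·√(2)·x^4/72 + √(2)·x^3/12 - 2·√(2)·x^2/3 - 5·√(2)·x/6 + √(2)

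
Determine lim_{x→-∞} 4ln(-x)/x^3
This is an ∞/∞ indeterminate form as x → -∞.
Compare growth rates of the dominant terms (exponentials ≫ polynomials ≫ logarithms), or apply L'Hôpital's rule; the quotient → 0.
Limit = 0.

Final answer: 0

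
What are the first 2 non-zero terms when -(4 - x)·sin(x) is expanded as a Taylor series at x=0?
x^2 - 4·x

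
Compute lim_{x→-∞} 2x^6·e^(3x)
This is a 0·∞ indeterminate form at x → -∞.
Rewrite the product as 2x^6 / e^(-3x) (an ∞/∞ form) and apply L'Hôpital, or use the standard hierarchy e^(3|x|) ≫ |x^6| as x → -∞.
The indeterminate product → 0, so the limit = 0.

Final answer: 0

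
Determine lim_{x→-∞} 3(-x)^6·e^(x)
This is a 0·∞ indeterminate form at x → -∞.
Rewrite the product as 3(-x)^6 / e^(-x) (an ∞/∞ form) and apply L'Hôpital, or use the standard hierarchy e^(|x|) ≫ |(-x)^6| as x → -∞.
The indeterminate product → 0, so the limit = 0.

Final answer: 0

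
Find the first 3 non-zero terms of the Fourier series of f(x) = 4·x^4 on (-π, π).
(192 - 32·π^2)·cos(x) + (-12 + 8·π^2)·cos(2·x) + 4·π^4/5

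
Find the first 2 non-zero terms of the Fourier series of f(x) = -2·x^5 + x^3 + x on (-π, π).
(-490 - 4·π^4 + 82·π^2)·sin(x) + (-11·π^2 + 31/2 + 2·π^4)·sin(2·x)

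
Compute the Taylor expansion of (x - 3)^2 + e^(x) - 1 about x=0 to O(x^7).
x^6/720 + x^5/120 + x^4/24 + x^3/6 + 3·x^2/2 - 5·x + 9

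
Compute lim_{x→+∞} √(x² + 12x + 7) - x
This is an ∞ − ∞ indeterminate form.
Multiply and divide by the conjugate √(x²+12x + 7) + x; the x² terms cancel, leaving (12x + 7)/(√(x²+12x + 7)+x) → 12/2 = 6.
Limit = 6.

Final answer: 6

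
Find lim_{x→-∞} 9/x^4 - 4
Evaluate the dominant behaviour as x → -∞; each term tends to a finite value or vanishes.
Limit = -4.

Final answer: -4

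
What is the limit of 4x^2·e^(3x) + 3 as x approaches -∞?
The product is a 0·∞ indeterminate form at x → -∞.
Rewrite the product as 4x^2 / e^(-3x) (an ∞/∞ form) and apply L'Hôpital, or use the standard hierarchy e^(3|x|) ≫ |x^2| as x → -∞.
The indeterminate product → 0, so the limit = 3.

Final answer: 3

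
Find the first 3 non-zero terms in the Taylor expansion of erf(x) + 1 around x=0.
-2·x^3/(3·√(π)) + 2·x/√(π) + 1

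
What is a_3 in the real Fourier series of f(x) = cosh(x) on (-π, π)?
a_3 = (1/π) ∫_{-π}^{π} f(x)·cos(3x) dx.
Evaluate the integral (use parity and integration by parts as needed): a_3 = -sinh(π)/(5·π).

Final answer: -sinh(π)/(5·π)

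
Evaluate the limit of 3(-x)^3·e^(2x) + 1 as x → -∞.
The product is a 0·∞ indeterminate form at x → -∞.
Rewrite the product as 3(-x)^3 / e^(-2x) (an ∞/∞ form) and apply L'Hôpital, or use the standard hierarchy e^(2|x|) ≫ |(-x)^3| as x → -∞.
The indeterminate product → 0, so the limit = 1.

Final answer: 1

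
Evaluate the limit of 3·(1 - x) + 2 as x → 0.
Direct substitution at x = 0 gives 5.

Final answer: 5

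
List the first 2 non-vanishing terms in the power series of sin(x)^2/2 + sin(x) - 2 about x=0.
x - 2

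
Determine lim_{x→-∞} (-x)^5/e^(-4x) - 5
The quotient is an ∞/∞ indeterminate form as x → -∞.
Compare growth rates of the dominant terms (exponentials ≫ polynomials ≫ logarithms), or apply L'Hôpital's rule; the quotient → 0.
Adding the constant: 0 - 5 = -5. Limit = -5.

Final answer: -5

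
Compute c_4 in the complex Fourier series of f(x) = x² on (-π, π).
Compute the real Fourier coefficients first: a_4 = 1/4, b_4 = 0.
Then c_4 = (a_4 − i·b_4)/2 = 1/8.

Final answer: 1/8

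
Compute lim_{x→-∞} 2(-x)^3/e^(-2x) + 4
The quotient is an ∞/∞ indeterminate form as x → -∞.
Compare growth rates of the dominant terms (exponentials ≫ polynomials ≫ logarithms), or apply L'Hôpital's rule; the quotient → 0.
Adding the constant: 0 + 4 = 4. Limit = 4.

Final answer: 4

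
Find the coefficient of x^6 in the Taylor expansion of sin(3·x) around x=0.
Expand to order 6: sin(3·x) = 81·x^5/40 - 9·x^3/2 + 3·x + O(x^7).
The coefficient of x^6 is 0.

Final answer: 0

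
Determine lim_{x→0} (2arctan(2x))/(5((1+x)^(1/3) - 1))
Both numerator and denominator → 0 as x → 0; this is a 0/0 indeterminate form.
Expand each to leading order near x = 0: numerator ~ 4·x, denominator ~ 5·x/3.
The limit of the ratio is 12/5.

Final answer: 12/5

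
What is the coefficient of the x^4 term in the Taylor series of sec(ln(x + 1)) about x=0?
Expand to order 4: sec(ln(x + 1)) = 2·x^4/3 - x^3/2 + x^2/2 + 1 + O(x^5).
The coefficient of x^4 is 2/3.

Final answer: 2/3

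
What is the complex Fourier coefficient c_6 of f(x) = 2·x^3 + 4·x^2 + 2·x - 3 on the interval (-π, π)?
Compute the real Fourier coefficients first: a_6 = 4/9, b_6 = -2·π^2/3 - 5/9.
Then c_6 = (a_6 − i·b_6)/2 = 2/9 + 5·i/18 + i·π^2/3.

Final answer: 2/9 + 5·i/18 + i·π^2/3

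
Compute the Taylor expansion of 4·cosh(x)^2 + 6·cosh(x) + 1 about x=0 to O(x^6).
19·x^4/12 + 7·x^2 + 11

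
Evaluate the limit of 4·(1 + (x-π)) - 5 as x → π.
Direct substitution at x = π gives -1.

Final answer: -1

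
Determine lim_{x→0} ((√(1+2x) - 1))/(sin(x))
Both numerator and denominator → 0 as x → 0; this is a 0/0 indeterminate form.
Expand each to leading order near x = 0: numerator ~ x, denominator ~ x.
The limit of the ratio is 1.

Final answer: 1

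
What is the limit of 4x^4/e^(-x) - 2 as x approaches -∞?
The quotient is an ∞/∞ indeterminate form as x → -∞.
Compare growth rates of the dominant terms (exponentials ≫ polynomials ≫ logarithms), or apply L'Hôpital's rule; the quotient → 0.
Adding the constant: 0 - 2 = -2. Limit = -2.

Final answer: -2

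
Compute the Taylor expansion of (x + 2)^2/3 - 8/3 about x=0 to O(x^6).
x^2/3 + 4·x/3 - 4/3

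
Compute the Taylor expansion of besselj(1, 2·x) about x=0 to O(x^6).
x^5/12 - x^3/2 + x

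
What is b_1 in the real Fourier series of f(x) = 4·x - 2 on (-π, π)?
b_1 = (1/π) ∫_{-π}^{π} f(x)·sin(1x) dx.
Evaluate the integral (use parity and integration by parts as needed): b_1 = 8.

Final answer: 8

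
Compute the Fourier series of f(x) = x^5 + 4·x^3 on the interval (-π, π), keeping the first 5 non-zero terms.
(-32·π^2 + 192 + 2·π^4)·sin(x) + (-π^4 - 3/2 + π^2)·sin(2·x) + (-64/81 + 32·π^2/27 + 2·π^4/3)·sin(3·x) + (-π^4/2 - 11·π^2/8 + 33/64)·sin(4·x) + (-192/625 + 32·π^2/25 + 2·π^4/5)·sin(5·x)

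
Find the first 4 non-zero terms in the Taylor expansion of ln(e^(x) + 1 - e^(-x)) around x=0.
-14·x^4/3 + 3·x^3 - 2·x^2 + 2·x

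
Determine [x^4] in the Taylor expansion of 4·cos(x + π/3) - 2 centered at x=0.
Expand to order 4: 4·cos(x + π/3) - 2 = x^4/12 + √(3)·x^3/3 - x^2 - 2·√(3)·x + O(x^5).
The coefficient of x^4 is 1/12.

Final answer: 1/12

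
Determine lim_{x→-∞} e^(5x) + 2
Evaluate the dominant behaviour as x → -∞; each term tends to a finite value or vanishes.
Limit = 2.

Final answer: 2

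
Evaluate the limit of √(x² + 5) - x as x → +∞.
This is an ∞ − ∞ indeterminate form.
Multiply and divide by the conjugate √(x²+5) + x; the x² terms cancel, leaving 5/(√(x²+5)+x) → 0.
Limit = 0.

Final answer: 0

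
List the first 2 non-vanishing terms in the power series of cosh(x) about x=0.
x^2/2 + 1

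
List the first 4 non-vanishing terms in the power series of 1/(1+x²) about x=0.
-x^6 + x^4 - x^2 + 1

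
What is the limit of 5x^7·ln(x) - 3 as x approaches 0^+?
The product is a 0·∞ indeterminate form at x → 0⁺.
Rewrite the product as 5·ln(x) / x^(-7) and apply L'Hôpital, or use the standard hierarchy x^(-7) ≫ |ln x| as x → 0⁺.
The indeterminate product → 0, so the limit = -3.

Final answer: -3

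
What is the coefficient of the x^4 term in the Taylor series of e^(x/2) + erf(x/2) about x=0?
Expand to order 4: e^(x/2) + erf(x/2) = x^4/384 + x^3·(1/48 - 1/(12·√(π))) + x^2/8 + x·(1/2 + 1/√(π)) + 1 + O(x^5).
The coefficient of x^4 is 1/384.

Final answer: 1/384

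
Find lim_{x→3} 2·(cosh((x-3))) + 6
Direct substitution at x = 3 gives 8.

Final answer: 8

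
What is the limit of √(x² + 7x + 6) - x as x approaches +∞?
This is an ∞ − ∞ indeterminate form.
Multiply and divide by the conjugate √(x²+7x + 6) + x; the x² terms cancel, leaving (7x + 6)/(√(x²+7x + 6)+x) → 7/2.
Limit = 7/2.

Final answer: 7/2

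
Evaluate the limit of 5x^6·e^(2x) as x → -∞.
This is a 0·∞ indeterminate form at x → -∞.
Rewrite the product as 5x^6 / e^(-2x) (an ∞/∞ form) and apply L'Hôpital, or use the standard hierarchy e^(2|x|) ≫ |x^6| as x → -∞.
The indeterminate product → 0, so the limit = 0.

Final answer: 0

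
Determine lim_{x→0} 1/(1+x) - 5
Direct substitution at x = 0 gives -4.

Final answer: -4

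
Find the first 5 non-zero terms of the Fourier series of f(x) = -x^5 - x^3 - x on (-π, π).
(-230 - 2·π^4 + 38·π^2)·sin(x) + (-4·π^2 + 7 + π^4)·sin(2·x) + (-2·π^4/3 - 98/81 + 22·π^2/27)·sin(3·x) + (-π^2/8 + 35/64 + π^4/2)·sin(4·x) + (-2·π^4/5 - 2·π^2/25 - 238/625)·sin(5·x)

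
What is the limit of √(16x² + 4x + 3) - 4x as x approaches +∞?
As x → +∞: multiply by the conjugate to get (4x+3)/(√(16x²+4x+3)+4x); the denominator ~ 8x, so the limit is 4/8 = 1/2.
Limit = 1/2.

Final answer: 1/2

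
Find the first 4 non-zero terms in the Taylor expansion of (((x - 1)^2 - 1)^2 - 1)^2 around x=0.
14·x^4 + 8·x^3 - 8·x^2 + 1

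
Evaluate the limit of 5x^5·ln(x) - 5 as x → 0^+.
The product is a 0·∞ indeterminate form at x → 0⁺.
Rewrite the product as 5·ln(x) / x^(-5) and apply L'Hôpital, or use the standard hierarchy x^(-5) ≫ |ln x| as x → 0⁺.
The indeterminate product → 0, so the limit = -5.

Final answer: -5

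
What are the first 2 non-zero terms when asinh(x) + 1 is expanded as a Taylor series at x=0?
x + 1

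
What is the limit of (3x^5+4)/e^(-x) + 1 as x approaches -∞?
The quotient is an ∞/∞ indeterminate form as x → -∞.
Compare growth rates of the dominant terms (exponentials ≫ polynomials ≫ logarithms), or apply L'Hôpital's rule; the quotient → 0.
Adding the constant: 0 + 1 = 1. Limit = 1.

Final answer: 1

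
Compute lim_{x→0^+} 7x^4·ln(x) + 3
The product is a 0·∞ indeterminate form at x → 0⁺.
Rewrite the product as 7·ln(x) / x^(-4) and apply L'Hôpital, or use the standard hierarchy x^(-4) ≫ |ln x| as x → 0⁺.
The indeterminate product → 0, so the limit = 3.

Final answer: 3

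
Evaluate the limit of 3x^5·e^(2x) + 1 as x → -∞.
The product is a 0·∞ indeterminate form at x → -∞.
Rewrite the product as 3x^5 / e^(-2x) (an ∞/∞ form) and apply L'Hôpital, or use the standard hierarchy e^(2|x|) ≫ |x^5| as x → -∞.
The indeterminate product → 0, so the limit = 1.

Final answer: 1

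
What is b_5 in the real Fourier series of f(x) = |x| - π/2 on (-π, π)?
b_5 = (1/π) ∫_{-π}^{π} f(x)·sin(5x) dx.
Evaluate the integral (use parity and integration by parts as needed): b_5 = 0.

Final answer: 0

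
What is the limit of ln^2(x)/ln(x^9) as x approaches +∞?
This is an ∞/∞ indeterminate form as x → +∞.
Write ln(x^9) = 9·ln(x), reducing the quotient to ln(x)/9 → ∞.
Limit = ∞.

Final answer: ∞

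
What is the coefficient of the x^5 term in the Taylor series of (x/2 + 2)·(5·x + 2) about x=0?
Expand to order 5: (x/2 + 2)·(5·x + 2) = 5·x^2/2 + 11·x + 4 + O(x^6).
The coefficient of x^5 is 0.

Final answer: 0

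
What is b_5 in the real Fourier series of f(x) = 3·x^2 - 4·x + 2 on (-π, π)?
b_5 = (1/π) ∫_{-π}^{π} f(x)·sin(5x) dx.
Evaluate the integral (use parity and integration by parts as needed): b_5 = -8/5.

Final answer: -8/5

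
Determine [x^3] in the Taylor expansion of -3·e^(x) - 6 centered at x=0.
Expand to order 3: -3·e^(x) - 6 = -x^3/2 - 3·x^2/2 - 3·x - 9 + O(x^4).
The coefficient of x^3 is -1/2.

Final answer: -1/2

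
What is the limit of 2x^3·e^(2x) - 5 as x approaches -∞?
The product is a 0·∞ indeterminate form at x → -∞.
Rewrite the product as 2x^3 / e^(-2x) (an ∞/∞ form) and apply L'Hôpital, or use the standard hierarchy e^(2|x|) ≫ |x^3| as x → -∞.
The indeterminate product → 0, so the limit = -5.

Final answer: -5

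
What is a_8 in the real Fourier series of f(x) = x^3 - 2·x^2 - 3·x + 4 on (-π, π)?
a_8 = (1/π) ∫_{-π}^{π} f(x)·cos(8x) dx.
Evaluate the integral (use parity and integration by parts as needed): a_8 = -1/8.

Final answer: -1/8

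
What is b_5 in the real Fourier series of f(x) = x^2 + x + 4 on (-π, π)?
b_5 = (1/π) ∫_{-π}^{π} f(x)·sin(5x) dx.
Evaluate the integral (use parity and integration by parts as needed): b_5 = 2/5.

Final answer: 2/5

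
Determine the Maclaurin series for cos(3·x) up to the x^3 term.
1 - 9·x^2/2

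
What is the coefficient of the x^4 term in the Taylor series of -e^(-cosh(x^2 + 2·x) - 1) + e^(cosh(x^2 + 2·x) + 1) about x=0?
Expand to order 4: -e^(-cosh(x^2 + 2·x) - 1) + e^(cosh(x^2 + 2·x) + 1) = x^4·(-5·e^(-2)/6 + 19·e^(2)/6) + x^3·(2·e^(-2) + 2·e^(2)) + x^2·(2·e^(-2) + 2·e^(2)) - e^(-2) + e^(2) + O(x^5).
The coefficient of x^4 is -5·e^(-2)/6 + 19·e^(2)/6.

Final answer: -5·e^(-2)/6 + 19·e^(2)/6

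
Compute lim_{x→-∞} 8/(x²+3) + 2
Evaluate the dominant behaviour as x → -∞; each term tends to a finite value or vanishes.
Limit = 2.

Final answer: 2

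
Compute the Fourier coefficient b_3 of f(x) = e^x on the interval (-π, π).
b_3 = (1/π) ∫_{-π}^{π} f(x)·sin(3x) dx.
Evaluate the integral (use parity and integration by parts as needed): b_3 = (-3 + 3·e^(2·π))·e^(-π)/(10·π).

Final answer: (-3 + 3·e^(2·π))·e^(-π)/(10·π)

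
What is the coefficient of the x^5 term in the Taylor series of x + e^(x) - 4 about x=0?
Expand to order 5: x + e^(x) - 4 = x^5/120 + x^4/24 + x^3/6 + x^2/2 + 2·x - 3 + O(x^6).
The coefficient of x^5 is 1/120.

Final answer: 1/120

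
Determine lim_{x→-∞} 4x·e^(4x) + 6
The product is a 0·∞ indeterminate form at x → -∞.
Rewrite the product as 4x / e^(-4x) (an ∞/∞ form) and apply L'Hôpital, or use the standard hierarchy e^(4|x|) ≫ |x| as x → -∞.
The indeterminate product → 0, so the limit = 6.

Final answer: 6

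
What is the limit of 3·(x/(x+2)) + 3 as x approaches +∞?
Evaluate the dominant behaviour as x → +∞; each term tends to a finite value or vanishes.
Limit = 6.

Final answer: 6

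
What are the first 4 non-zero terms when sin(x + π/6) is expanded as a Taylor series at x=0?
-√(3)·x^3/12 - x^2/4 + √(3)·x/2 + 1/2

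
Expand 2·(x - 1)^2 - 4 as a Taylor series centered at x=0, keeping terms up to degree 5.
2·x^2 - 4·x - 2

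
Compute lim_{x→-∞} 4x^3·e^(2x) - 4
The product is a 0·∞ indeterminate form at x → -∞.
Rewrite the product as 4x^3 / e^(-2x) (an ∞/∞ form) and apply L'Hôpital, or use the standard hierarchy e^(2|x|) ≫ |x^3| as x → -∞.
The indeterminate product → 0, so the limit = -4.

Final answer: -4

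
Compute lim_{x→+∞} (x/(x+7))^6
As x → +∞: x/(x+7) = 1/(1 + 7/x) → 1, and the 6th power of a limit-1 base also → 1.
Limit = 1.

Final answer: 1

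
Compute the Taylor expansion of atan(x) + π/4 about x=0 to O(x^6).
x^5/5 - x^3/3 + x + π/4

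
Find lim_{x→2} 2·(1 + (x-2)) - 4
Direct substitution at x = 2 gives -2.

Final answer: -2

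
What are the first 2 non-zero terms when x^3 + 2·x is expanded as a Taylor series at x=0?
x^3 + 2·x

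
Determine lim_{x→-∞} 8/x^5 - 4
Evaluate the dominant behaviour as x → -∞; each term tends to a finite value or vanishes.
Limit = -4.

Final answer: -4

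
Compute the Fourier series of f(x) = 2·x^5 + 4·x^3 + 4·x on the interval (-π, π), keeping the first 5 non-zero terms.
(-72·π^2 + 4·π^4 + 440)·sin(x) + (-2·π^4 - 13 + 6·π^2)·sin(2·x) + (-8·π^2/27 + 232/81 + 4·π^4/3)·sin(3·x) + (-π^4 - 3·π^2/4 - 55/32)·sin(4·x) + (856/625 + 24·π^2/25 + 4·π^4/5)·sin(5·x)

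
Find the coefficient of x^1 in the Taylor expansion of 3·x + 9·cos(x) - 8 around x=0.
Expand to order 1: 3·x + 9·cos(x) - 8 = 3·x + 1 + O(x^2).
The coefficient of x^1 is 3.

Final answer: 3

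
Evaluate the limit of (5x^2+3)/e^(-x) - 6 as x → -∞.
The quotient is an ∞/∞ indeterminate form as x → -∞.
Compare growth rates of the dominant terms (exponentials ≫ polynomials ≫ logarithms), or apply L'Hôpital's rule; the quotient → 0.
Adding the constant: 0 - 6 = -6. Limit = -6.

Final answer: -6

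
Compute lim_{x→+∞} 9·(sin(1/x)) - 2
Evaluate the dominant behaviour as x → +∞; each term tends to a finite value or vanishes.
Limit = -2.

Final answer: -2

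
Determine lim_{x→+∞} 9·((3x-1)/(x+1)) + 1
Evaluate the dominant behaviour as x → +∞; each term tends to a finite value or vanishes.
Limit = 28.

Final answer: 28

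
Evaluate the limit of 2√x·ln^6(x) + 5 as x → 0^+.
The product is a 0·∞ indeterminate form at x → 0⁺.
Rewrite the product as 2·ln^6(x) / x^(-1/2) and apply L'Hôpital, or use the standard hierarchy x^(-1/2) ≫ |ln x|^6 as x → 0⁺.
The indeterminate product → 0, so the limit = 5.

Final answer: 5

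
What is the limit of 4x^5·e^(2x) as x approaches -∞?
This is a 0·∞ indeterminate form at x → -∞.
Rewrite the product as 4x^5 / e^(-2x) (an ∞/∞ form) and apply L'Hôpital, or use the standard hierarchy e^(2|x|) ≫ |x^5| as x → -∞.
The indeterminate product → 0, so the limit = 0.

Final answer: 0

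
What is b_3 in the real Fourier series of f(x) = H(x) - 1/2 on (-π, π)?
b_3 = (1/π) ∫_{-π}^{π} f(x)·sin(3x) dx.
Evaluate the integral (use parity and integration by parts as needed): b_3 = 2/(3·π).

Final answer: 2/(3·π)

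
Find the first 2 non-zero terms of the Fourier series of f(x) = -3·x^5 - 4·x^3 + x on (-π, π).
(-670 - 6·π^4 + 112·π^2)·sin(x) + (-11·π^2 + 31/2 + 3·π^4)·sin(2·x)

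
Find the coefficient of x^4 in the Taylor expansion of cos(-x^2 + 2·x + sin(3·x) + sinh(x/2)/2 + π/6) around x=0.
Expand to order 4: cos(-x^2 + 2·x + sin(3·x) + sinh(x/2)/2 + π/6) = x^4·(-441/64 + 112075·√(3)/4096) + x^3·(21·√(3)/8 + 10985/768) + x^2·(1/2 - 441·√(3)/64) - 21·x/8 + √(3)/2 + O(x^5).
The coefficient of x^4 is -441/64 + 112075·√(3)/4096.

Final answer: -441/64 + 112075·√(3)/4096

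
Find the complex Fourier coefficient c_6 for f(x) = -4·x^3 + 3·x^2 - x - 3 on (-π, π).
Compute the real Fourier coefficients first: a_6 = 1/3, b_6 = 1/9 + 4·π^2/3.
Then c_6 = (a_6 − i·b_6)/2 = 1/6 - 2·i·π^2/3 - i/18.

Final answer: 1/6 - 2·i·π^2/3 - i/18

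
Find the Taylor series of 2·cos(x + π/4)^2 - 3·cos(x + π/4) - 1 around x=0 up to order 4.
-√(2)·x^4/16 + x^3·(4/3 - √(2)/4) + 3·√(2)·x^2/4 + x·(-2 + 3·√(2)/2) - 3·√(2)/2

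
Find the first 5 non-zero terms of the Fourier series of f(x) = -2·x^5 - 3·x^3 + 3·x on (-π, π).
(-438 - 4·π^4 + 74·π^2)·sin(x) + (-7·π^2 + 15/2 + 2·π^4)·sin(2·x) + (-4·π^4/3 + 110/81 + 26·π^2/27)·sin(3·x) + (-51/32 + π^2/4 + π^4)·sin(4·x) + (-4·π^4/5 - 14·π^2/25 + 834/625)·sin(5·x)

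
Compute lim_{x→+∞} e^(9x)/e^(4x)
This is an ∞/∞ indeterminate form as x → +∞.
Rewrite e^(9x)/e^(4x) = e^((9−4)x) = e^(5x); the exponent coefficient is 5 > 0 so e^(5x) → ∞.
Limit = ∞.

Final answer: ∞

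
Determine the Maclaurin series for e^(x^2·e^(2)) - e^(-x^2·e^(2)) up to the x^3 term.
2·x^2·e^(2)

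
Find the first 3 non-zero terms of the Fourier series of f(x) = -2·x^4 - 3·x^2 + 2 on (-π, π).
(-84 + 16·π^2)·cos(x) + (3 - 4·π^2)·cos(2·x) - 2·π^4/5 - π^2 + 2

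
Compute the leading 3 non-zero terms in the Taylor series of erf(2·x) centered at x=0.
32·x^5/(5·√(π)) - 16·x^3/(3·√(π)) + 4·x/√(π)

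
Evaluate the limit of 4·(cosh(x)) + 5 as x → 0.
Direct substitution at x = 0 gives 9.

Final answer: 9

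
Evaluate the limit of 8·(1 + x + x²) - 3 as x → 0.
Direct substitution at x = 0 gives 5.

Final answer: 5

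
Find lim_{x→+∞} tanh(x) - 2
Evaluate the dominant behaviour as x → +∞; each term tends to a finite value or vanishes.
Limit = -1.

Final answer: -1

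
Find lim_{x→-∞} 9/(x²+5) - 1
Evaluate the dominant behaviour as x → -∞; each term tends to a finite value or vanishes.
Limit = -1.

Final answer: -1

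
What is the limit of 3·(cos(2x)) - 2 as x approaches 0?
Direct substitution at x = 0 gives 1.

Final answer: 1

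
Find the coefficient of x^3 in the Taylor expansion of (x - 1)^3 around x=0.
Expand to order 3: (x - 1)^3 = x^3 - 3·x^2 + 3·x - 1 + O(x^4).
The coefficient of x^3 is 1.

Final answer: 1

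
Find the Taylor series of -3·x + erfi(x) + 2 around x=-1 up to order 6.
-erfi(1) + 5 + (-3·√(π) + 2·e)·(x + 1)/√(π) - 2·e·(x + 1)^2/√(π) + 2·e·(x + 1)^3/√(π) - 5·e·(x + 1)^4/(3·√(π)) + 19·e·(x + 1)^5/(15·√(π)) - 13·e·(x + 1)^6/(15·√(π))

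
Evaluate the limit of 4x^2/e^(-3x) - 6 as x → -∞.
The quotient is an ∞/∞ indeterminate form as x → -∞.
Compare growth rates of the dominant terms (exponentials ≫ polynomials ≫ logarithms), or apply L'Hôpital's rule; the quotient → 0.
Adding the constant: 0 - 6 = -6. Limit = -6.

Final answer: -6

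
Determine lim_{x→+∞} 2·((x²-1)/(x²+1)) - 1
Evaluate the dominant behaviour as x → +∞; each term tends to a finite value or vanishes.
Limit = 1.

Final answer: 1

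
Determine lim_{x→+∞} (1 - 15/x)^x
As x → +∞: this is the defining limit (1 - 15/x)^x → e^(-15).
Limit = e^(-15).

Final answer: e^(-15)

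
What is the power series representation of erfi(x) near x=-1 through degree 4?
-erfi(1) + 2·e·(x + 1)/√(π) - 2·e·(x + 1)^2/√(π) + 2·e·(x + 1)^3/√(π) - 5·e·(x + 1)^4/(3·√(π))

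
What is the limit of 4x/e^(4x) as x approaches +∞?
This is an ∞/∞ indeterminate form as x → +∞.
The exponential denominator e^(4x) dominates the polynomial numerator (e^x ≫ x as x → ∞), so the quotient → 0.
Limit = 0.

Final answer: 0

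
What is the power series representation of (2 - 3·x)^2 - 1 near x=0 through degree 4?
9·x^2 - 12·x + 3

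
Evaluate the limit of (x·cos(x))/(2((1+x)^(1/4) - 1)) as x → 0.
Both numerator and denominator → 0 as x → 0; this is a 0/0 indeterminate form.
Expand each to leading order near x = 0: numerator ~ x, denominator ~ x/2.
The limit of the ratio is 2.

Final answer: 2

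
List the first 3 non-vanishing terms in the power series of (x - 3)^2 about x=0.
x^2 - 6·x + 9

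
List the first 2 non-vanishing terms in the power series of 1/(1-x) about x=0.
x + 1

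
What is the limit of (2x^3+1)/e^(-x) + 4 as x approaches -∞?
The quotient is an ∞/∞ indeterminate form as x → -∞.
Compare growth rates of the dominant terms (exponentials ≫ polynomials ≫ logarithms), or apply L'Hôpital's rule; the quotient → 0.
Adding the constant: 0 + 4 = 4. Limit = 4.

Final answer: 4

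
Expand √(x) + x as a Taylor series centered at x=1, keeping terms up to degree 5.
2 + 3·(x - 1)/2 - (x - 1)^2/8 + (x - 1)^3/16 - 5·(x - 1)^4/128 + 7·(x - 1)^5/256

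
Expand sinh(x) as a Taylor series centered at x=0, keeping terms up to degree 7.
x^7/5040 + x^5/120 + x^3/6 + x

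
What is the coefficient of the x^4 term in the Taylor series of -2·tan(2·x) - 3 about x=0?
Expand to order 4: -2·tan(2·x) - 3 = -16·x^3/3 - 4·x - 3 + O(x^5).
The coefficient of x^4 is 0.

Final answer: 0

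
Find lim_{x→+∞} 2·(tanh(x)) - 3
Evaluate the dominant behaviour as x → +∞; each term tends to a finite value or vanishes.
Limit = -1.

Final answer: -1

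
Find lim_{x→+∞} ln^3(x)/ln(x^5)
This is an ∞/∞ indeterminate form as x → +∞.
Write ln(x^5) = 5·ln(x), reducing the quotient to ln^2(x)/5 → ∞.
Limit = ∞.

Final answer: ∞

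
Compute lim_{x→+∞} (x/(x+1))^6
As x → +∞: x/(x+1) = 1/(1 + 1/x) → 1, and the 6th power of a limit-1 base also → 1.
Limit = 1.

Final answer: 1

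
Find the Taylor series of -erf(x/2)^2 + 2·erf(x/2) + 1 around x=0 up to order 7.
-x^7/(1344·√(π)) - 7·x^6/(360·π) + x^5/(80·√(π)) + x^4/(6·π) - x^3/(6·√(π)) - x^2/π + 2·x/√(π) + 1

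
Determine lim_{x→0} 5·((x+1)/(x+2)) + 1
Direct substitution at x = 0 gives 7/2.

Final answer: 7/2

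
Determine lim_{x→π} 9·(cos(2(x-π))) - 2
Direct substitution at x = π gives 7.

Final answer: 7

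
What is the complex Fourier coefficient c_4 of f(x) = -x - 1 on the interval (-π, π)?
Compute the real Fourier coefficients first: a_4 = 0, b_4 = 1/2.
Then c_4 = (a_4 − i·b_4)/2 = -i/4.

Final answer: -i/4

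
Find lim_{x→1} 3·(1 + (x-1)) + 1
Direct substitution at x = 1 gives 4.

Final answer: 4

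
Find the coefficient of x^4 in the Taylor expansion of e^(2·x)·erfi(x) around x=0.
Expand to order 4: e^(2·x)·erfi(x) = 4·x^4/√(π) + 14·x^3/(3·√(π)) + 4·x^2/√(π) + 2·x/√(π) + O(x^5).
The coefficient of x^4 is 4/√(π).

Final answer: 4/√(π)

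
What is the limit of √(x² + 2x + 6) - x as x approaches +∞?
This is an ∞ − ∞ indeterminate form.
Multiply and divide by the conjugate √(x²+2x + 6) + x; the x² terms cancel, leaving (2x + 6)/(√(x²+2x + 6)+x) → 2/2 = 1.
Limit = 1.

Final answer: 1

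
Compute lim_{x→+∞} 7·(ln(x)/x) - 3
Evaluate the dominant behaviour as x → +∞; each term tends to a finite value or vanishes.
Limit = -3.

Final answer: -3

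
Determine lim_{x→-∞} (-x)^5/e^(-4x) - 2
The quotient is an ∞/∞ indeterminate form as x → -∞.
Compare growth rates of the dominant terms (exponentials ≫ polynomials ≫ logarithms), or apply L'Hôpital's rule; the quotient → 0.
Adding the constant: 0 - 2 = -2. Limit = -2.

Final answer: -2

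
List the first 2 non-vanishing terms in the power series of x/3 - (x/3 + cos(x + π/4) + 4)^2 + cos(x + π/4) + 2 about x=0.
x·(-√(2)/2 + 1/3 - (√(2)/2 + 4)^2·(-√(2)/(√(2)/2 + 4) + 2/(3·(√(2)/2 + 4)))) - (√(2)/2 + 4)^2 + √(2)/2 + 2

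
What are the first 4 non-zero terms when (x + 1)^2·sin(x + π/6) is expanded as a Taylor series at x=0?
x^3·(-1/2 + 5·√(3)/12) + x^2·(1/4 + √(3)) + x·(√(3)/2 + 1) + 1/2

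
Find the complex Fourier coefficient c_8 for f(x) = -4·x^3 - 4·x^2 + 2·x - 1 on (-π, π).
Compute the real Fourier coefficients first: a_8 = -1/4, b_8 = -19/32 + π^2.
Then c_8 = (a_8 − i·b_8)/2 = -1/8 - i·π^2/2 + 19·i/64.

Final answer: -1/8 - i·π^2/2 + 19·i/64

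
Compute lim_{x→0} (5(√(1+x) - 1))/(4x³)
Both numerator and denominator → 0 as x → 0; this is a 0/0 indeterminate form.
Expand each to leading order near x = 0: numerator ~ 5·x/2, denominator ~ 4·x^3.
The limit of the ratio is ∞.

Final answer: ∞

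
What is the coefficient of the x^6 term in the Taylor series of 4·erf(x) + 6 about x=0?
Expand to order 6: 4·erf(x) + 6 = 4·x^5/(5·√(π)) - 8·x^3/(3·√(π)) + 8·x/√(π) + 6 + O(x^7).
The coefficient of x^6 is 0.

Final answer: 0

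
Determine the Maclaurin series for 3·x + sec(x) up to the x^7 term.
61·x^6/720 + 5·x^4/24 + x^2/2 + 3·x + 1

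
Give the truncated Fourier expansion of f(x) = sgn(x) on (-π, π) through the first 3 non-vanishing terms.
4·sin(x)/π + 4·sin(3·x)/(3·π) + 4·sin(5·x)/(5·π)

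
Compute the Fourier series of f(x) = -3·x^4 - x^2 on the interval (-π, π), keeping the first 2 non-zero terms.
(-140 + 24·π^2)·cos(x) - 3·π^4/5 - π^2/3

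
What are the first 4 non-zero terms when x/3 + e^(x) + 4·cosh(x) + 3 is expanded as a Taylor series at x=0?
x^3/6 + 5·x^2/2 + 4·x/3 + 8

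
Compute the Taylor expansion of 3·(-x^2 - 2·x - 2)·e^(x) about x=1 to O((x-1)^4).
-15·e - 27·e·(x - 1) - 45·e·(x - 1)^2/2 - 23·e·(x - 1)^3/2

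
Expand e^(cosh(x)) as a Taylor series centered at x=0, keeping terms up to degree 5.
e·x^4/6 + e·x^2/2 + e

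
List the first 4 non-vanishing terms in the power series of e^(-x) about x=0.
-x^3/6 + x^2/2 - x + 1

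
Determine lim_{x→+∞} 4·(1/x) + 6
Evaluate the dominant behaviour as x → +∞; each term tends to a finite value or vanishes.
Limit = 6.

Final answer: 6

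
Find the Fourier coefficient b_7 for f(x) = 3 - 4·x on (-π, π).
b_7 = (1/π) ∫_{-π}^{π} f(x)·sin(7x) dx.
Evaluate the integral (use parity and integration by parts as needed): b_7 = -8/7.

Final answer: -8/7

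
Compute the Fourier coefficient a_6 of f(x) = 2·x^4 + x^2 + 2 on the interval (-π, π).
a_6 = (1/π) ∫_{-π}^{π} f(x)·cos(6x) dx.
Evaluate the integral (use parity and integration by parts as needed): a_6 = 1/27 + 4·π^2/9.

Final answer: 1/27 + 4·π^2/9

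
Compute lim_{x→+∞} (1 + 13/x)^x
As x → +∞: this is the defining limit (1 + 13/x)^x → e^13.
Limit = e^(13).

Final answer: e^(13)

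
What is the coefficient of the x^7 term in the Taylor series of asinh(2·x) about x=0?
Expand to order 7: asinh(2·x) = -40·x^7/7 + 12·x^5/5 - 4·x^3/3 + 2·x + O(x^8).
The coefficient of x^7 is -40/7.

Final answer: -40/7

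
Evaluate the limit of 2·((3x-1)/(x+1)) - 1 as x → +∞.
Evaluate the dominant behaviour as x → +∞; each term tends to a finite value or vanishes.
Limit = 5.

Final answer: 5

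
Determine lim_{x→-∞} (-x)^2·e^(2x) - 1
The product is a 0·∞ indeterminate form at x → -∞.
Rewrite the product as (-x)^2 / e^(-2x) (an ∞/∞ form) and apply L'Hôpital, or use the standard hierarchy e^(2|x|) ≫ |(-x)^2| as x → -∞.
The indeterminate product → 0, so the limit = -1.

Final answer: -1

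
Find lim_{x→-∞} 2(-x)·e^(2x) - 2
The product is a 0·∞ indeterminate form at x → -∞.
Rewrite the product as 2(-x) / e^(-2x) (an ∞/∞ form) and apply L'Hôpital, or use the standard hierarchy e^(2|x|) ≫ |(-x)| as x → -∞.
The indeterminate product → 0, so the limit = -2.

Final answer: -2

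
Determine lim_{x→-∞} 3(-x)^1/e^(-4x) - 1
The quotient is an ∞/∞ indeterminate form as x → -∞.
Compare growth rates of the dominant terms (exponentials ≫ polynomials ≫ logarithms), or apply L'Hôpital's rule; the quotient → 0.
Adding the constant: 0 - 1 = -1. Limit = -1.

Final answer: -1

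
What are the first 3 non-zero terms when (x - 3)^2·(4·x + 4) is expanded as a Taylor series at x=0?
-20·x^2 + 12·x + 36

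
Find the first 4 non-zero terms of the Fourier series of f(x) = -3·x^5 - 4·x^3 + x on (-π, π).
(-670 - 6·π^4 + 112·π^2)·sin(x) + (-11·π^2 + 31/2 + 3·π^4)·sin(2·x) + (-2·π^4 - 14/27 + 16·π^2/9)·sin(3·x) + (-35/64 + π^2/8 + 3·π^4/2)·sin(4·x)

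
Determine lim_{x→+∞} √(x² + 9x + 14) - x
This is an ∞ − ∞ indeterminate form.
Multiply and divide by the conjugate √(x²+9x + 14) + x; the x² terms cancel, leaving (9x + 14)/(√(x²+9x + 14)+x) → 9/2.
Limit = 9/2.

Final answer: 9/2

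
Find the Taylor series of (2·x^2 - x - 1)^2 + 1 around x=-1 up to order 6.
5 - 20·(x + 1) + 33·(x + 1)^2 - 20·(x + 1)^3 + 4·(x + 1)^4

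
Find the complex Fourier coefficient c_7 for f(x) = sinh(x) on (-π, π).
Compute the real Fourier coefficients first: a_7 = 0, b_7 = 7·sinh(π)/(25·π).
Then c_7 = (a_7 − i·b_7)/2 = -7·i·sinh(π)/(50·π).

Final answer: -7·i·sinh(π)/(50·π)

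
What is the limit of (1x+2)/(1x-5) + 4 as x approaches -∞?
Evaluate the dominant behaviour as x → -∞; each term tends to a finite value or vanishes.
Limit = 5.

Final answer: 5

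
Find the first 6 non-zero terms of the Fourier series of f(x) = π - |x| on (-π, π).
4·cos(x)/π + 4·cos(3·x)/(9·π) + 4·cos(5·x)/(25·π) + 4·cos(7·x)/(49·π) + 4·cos(9·x)/(81·π) + π/2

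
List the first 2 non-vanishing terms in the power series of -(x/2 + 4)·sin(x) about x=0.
-x^2/2 - 4·x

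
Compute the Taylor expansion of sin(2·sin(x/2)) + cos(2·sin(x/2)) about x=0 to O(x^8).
-989·x^7/322560 - 7·x^6/720 + 19·x^5/640 + x^4/12 - 5·x^3/24 - x^2/2 + x + 1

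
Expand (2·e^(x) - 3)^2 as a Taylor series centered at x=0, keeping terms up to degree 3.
10·x^3/3 + 2·x^2 - 4·x + 1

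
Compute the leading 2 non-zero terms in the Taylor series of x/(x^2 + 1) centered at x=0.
-x^3 + x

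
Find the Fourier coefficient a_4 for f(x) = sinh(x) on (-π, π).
a_4 = (1/π) ∫_{-π}^{π} f(x)·cos(4x) dx.
Evaluate the integral (use parity and integration by parts as needed): a_4 = 0.

Final answer: 0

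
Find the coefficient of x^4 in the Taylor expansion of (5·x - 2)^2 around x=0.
Expand to order 4: (5·x - 2)^2 = 25·x^2 - 20·x + 4 + O(x^5).
The coefficient of x^4 is 0.

Final answer: 0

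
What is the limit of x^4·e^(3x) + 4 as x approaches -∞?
The product is a 0·∞ indeterminate form at x → -∞.
Rewrite the product as x^4 / e^(-3x) (an ∞/∞ form) and apply L'Hôpital, or use the standard hierarchy e^(3|x|) ≫ |x^4| as x → -∞.
The indeterminate product → 0, so the limit = 4.

Final answer: 4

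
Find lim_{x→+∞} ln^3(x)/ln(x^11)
This is an ∞/∞ indeterminate form as x → +∞.
Write ln(x^11) = 11·ln(x), reducing the quotient to ln^2(x)/11 → ∞.
Limit = ∞.

Final answer: ∞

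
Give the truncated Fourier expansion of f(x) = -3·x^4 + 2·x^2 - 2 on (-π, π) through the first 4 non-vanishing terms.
(-152 + 24·π^2)·cos(x) + (11 - 6·π^2)·cos(2·x) + (-8/3 + 8·π^2/3)·cos(3·x) - 3·π^4/5 - 2 + 2·π^2/3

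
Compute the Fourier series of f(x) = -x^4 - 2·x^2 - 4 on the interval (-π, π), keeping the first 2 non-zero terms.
(-40 + 8·π^2)·cos(x) - π^4/5 - 2·π^2/3 - 4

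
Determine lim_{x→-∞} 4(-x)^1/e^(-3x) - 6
The quotient is an ∞/∞ indeterminate form as x → -∞.
Compare growth rates of the dominant terms (exponentials ≫ polynomials ≫ logarithms), or apply L'Hôpital's rule; the quotient → 0.
Adding the constant: 0 - 6 = -6. Limit = -6.

Final answer: -6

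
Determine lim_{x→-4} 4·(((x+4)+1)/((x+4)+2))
Direct substitution at x = -4 gives 2.

Final answer: 2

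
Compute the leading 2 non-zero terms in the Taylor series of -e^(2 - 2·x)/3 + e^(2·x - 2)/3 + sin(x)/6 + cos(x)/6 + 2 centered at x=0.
x·(2·e^(-2)/3 + 1/6 + 2·e^(2)/3) - e^(2)/3 + e^(-2)/3 + 13/6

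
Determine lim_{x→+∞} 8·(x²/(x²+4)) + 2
Evaluate the dominant behaviour as x → +∞; each term tends to a finite value or vanishes.
Limit = 10.

Final answer: 10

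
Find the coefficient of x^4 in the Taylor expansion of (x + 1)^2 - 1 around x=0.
Expand to order 4: (x + 1)^2 - 1 = x^2 + 2·x + O(x^5).
The coefficient of x^4 is 0.

Final answer: 0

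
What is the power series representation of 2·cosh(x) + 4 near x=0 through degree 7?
x^6/360 + x^4/12 + x^2 + 6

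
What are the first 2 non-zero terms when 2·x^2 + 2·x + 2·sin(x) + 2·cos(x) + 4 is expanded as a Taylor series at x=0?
4·x + 6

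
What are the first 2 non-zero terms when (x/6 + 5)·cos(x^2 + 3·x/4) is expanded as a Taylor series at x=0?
x/6 + 5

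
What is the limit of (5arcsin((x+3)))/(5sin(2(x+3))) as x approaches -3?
Both numerator and denominator → 0 as x → -3; this is a 0/0 indeterminate form.
Expand each to leading order near x = -3: numerator ~ 5·(x + 3), denominator ~ 10·(x + 3).
The limit of the ratio is 1/2.

Final answer: 1/2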